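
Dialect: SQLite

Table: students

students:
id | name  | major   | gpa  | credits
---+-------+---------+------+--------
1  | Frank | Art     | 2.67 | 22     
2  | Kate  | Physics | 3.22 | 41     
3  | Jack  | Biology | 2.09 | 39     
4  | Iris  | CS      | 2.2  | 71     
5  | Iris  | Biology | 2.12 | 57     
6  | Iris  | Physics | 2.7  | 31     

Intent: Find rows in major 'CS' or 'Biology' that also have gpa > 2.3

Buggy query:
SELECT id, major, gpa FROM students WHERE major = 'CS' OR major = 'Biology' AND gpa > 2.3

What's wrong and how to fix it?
Bug: Without parentheses, AND is evaluated before OR, so the gpa filter only applies to the 'Biology' branch

Fix: Group the OR with parentheses (or use IN), then AND the threshold

Corrected query:
SELECT id, major, gpa FROM students WHERE (major = 'CS' OR major = 'Biology') AND gpa > 2.3

Result:
(no rows)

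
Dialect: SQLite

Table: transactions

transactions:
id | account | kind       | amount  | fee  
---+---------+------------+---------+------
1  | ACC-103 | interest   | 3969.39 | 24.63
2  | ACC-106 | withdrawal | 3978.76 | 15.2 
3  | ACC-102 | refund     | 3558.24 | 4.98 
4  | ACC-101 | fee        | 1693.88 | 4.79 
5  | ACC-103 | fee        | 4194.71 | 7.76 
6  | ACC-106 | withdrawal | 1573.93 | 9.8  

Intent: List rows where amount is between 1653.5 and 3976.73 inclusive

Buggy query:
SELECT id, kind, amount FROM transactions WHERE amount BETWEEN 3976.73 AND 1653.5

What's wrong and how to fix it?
Bug: The bounds are reversed; BETWEEN a AND b requires a <= b to match anything

Fix: Write BETWEEN 1653.5 AND 3976.73

Corrected query:
SELECT id, kind, amount FROM transactions WHERE amount BETWEEN 1653.5 AND 3976.73

Result:
id | kind     | amount 
---+----------+--------
1  | interest | 3969.39
3  | refund   | 3558.24
4  | fee      | 1693.88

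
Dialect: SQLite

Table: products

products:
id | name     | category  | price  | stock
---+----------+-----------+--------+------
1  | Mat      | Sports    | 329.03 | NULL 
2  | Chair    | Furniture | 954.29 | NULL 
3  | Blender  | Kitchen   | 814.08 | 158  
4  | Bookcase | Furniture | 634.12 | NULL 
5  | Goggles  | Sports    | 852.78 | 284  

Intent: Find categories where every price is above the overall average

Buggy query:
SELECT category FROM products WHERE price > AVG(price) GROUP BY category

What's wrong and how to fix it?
Bug: AVG() is an aggregate; it can't sit directly in WHERE

Fix: Compute the overall average in a scalar subquery and compare each group's MIN against it in HAVING

Corrected query:
SELECT category FROM products GROUP BY category HAVING MIN(price) > (SELECT AVG(price) FROM products)

Result:
category
--------
Kitchen 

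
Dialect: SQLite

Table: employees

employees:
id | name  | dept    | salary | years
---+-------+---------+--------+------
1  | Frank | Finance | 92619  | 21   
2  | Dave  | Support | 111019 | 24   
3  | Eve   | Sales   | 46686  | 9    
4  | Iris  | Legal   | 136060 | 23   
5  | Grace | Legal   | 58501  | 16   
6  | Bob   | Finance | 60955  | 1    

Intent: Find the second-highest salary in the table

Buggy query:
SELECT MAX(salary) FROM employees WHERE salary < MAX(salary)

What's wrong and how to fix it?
Bug: The inner MAX is an aggregate inside WHERE, which is not allowed

Fix: Put the inner MAX in a scalar subquery

Corrected query:
SELECT MAX(salary) FROM employees WHERE salary < (SELECT MAX(salary) FROM employees)

Result:
MAX(salary)
-----------
111019     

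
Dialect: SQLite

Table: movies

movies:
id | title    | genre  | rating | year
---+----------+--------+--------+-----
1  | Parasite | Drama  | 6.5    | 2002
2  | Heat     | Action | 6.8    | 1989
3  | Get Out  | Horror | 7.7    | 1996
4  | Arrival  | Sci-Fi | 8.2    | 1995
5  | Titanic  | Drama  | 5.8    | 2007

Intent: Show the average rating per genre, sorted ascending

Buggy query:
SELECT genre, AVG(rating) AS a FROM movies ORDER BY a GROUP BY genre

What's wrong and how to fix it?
Bug: ORDER BY appears before GROUP BY; SQL clause order requires GROUP BY first

Fix: Reorder: SELECT … FROM … GROUP BY … ORDER BY …

Corrected query:
SELECT genre, AVG(rating) AS a FROM movies GROUP BY genre ORDER BY a

Result:
genre  | a   
-------+-----
Drama  | 6.15
Action | 6.8 
Horror | 7.7 
Sci-Fi | 8.2 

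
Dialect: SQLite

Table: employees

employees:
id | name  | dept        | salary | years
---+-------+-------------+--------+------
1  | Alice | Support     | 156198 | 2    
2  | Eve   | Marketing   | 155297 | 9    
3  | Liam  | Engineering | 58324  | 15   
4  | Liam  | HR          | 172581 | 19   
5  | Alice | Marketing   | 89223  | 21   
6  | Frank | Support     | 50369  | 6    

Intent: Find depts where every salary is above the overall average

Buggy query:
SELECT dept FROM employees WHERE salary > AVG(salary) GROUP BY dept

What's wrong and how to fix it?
Bug: AVG() is an aggregate; it can't sit directly in WHERE

Fix: Compute the overall average in a scalar subquery and compare each group's MIN against it in HAVING

Corrected query:
SELECT dept FROM employees GROUP BY dept HAVING MIN(salary) > (SELECT AVG(salary) FROM employees)

Result:
dept
----
HR  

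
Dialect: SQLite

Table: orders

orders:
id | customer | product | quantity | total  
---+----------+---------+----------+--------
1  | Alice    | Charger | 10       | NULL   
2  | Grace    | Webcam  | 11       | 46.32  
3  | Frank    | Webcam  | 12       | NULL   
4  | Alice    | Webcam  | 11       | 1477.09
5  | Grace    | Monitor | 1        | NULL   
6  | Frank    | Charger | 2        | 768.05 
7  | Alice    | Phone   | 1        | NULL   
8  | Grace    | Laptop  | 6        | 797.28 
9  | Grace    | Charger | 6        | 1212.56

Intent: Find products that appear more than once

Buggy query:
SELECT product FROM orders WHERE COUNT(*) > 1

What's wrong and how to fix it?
Bug: WHERE can't reference COUNT(*); aggregates are computed after WHERE

Fix: Group first, then use HAVING for the count condition

Corrected query:
SELECT product FROM orders GROUP BY product HAVING COUNT(*) > 1

Result:
product
-------
Charger
Webcam 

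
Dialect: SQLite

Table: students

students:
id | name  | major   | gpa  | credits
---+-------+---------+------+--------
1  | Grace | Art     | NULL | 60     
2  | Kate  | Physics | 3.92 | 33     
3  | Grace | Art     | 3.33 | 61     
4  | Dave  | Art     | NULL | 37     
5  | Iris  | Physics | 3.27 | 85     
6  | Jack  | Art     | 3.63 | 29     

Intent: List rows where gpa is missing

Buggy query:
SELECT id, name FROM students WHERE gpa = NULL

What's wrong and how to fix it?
Bug: '= NULL' is always unknown in SQL three-valued logic, so no rows match

Fix: Replace '= NULL' with 'IS NULL'

Corrected query:
SELECT id, name FROM students WHERE gpa IS NULL

Result:
id | name 
---+------
1  | Grace
4  | Dave 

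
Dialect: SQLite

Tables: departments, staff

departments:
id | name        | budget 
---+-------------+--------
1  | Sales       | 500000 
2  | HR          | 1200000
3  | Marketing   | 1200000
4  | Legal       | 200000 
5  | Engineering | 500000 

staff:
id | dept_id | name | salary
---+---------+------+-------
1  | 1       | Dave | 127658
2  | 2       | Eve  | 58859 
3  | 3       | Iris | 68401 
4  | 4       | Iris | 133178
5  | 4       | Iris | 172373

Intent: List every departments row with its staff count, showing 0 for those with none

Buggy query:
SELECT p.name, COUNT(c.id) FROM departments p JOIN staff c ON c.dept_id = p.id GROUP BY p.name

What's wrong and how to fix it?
Bug: INNER JOIN drops departments rows that have no matching staff rows

Fix: Use LEFT JOIN so parents without children still appear (COUNT(c.id) gives 0)

Corrected query:
SELECT p.name, COUNT(c.id) FROM departments p LEFT JOIN staff c ON c.dept_id = p.id GROUP BY p.name

Result:
name        | COUNT(c.id)
------------+------------
Engineering | 0          
HR          | 1          
Legal       | 2          
Marketing   | 1          
Sales       | 1          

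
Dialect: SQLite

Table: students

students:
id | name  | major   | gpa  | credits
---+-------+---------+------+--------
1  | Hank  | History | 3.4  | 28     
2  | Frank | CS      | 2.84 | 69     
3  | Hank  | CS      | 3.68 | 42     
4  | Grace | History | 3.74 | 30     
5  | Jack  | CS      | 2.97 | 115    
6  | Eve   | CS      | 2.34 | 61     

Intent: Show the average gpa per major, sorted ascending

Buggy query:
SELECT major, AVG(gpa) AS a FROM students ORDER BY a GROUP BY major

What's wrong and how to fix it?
Bug: GROUP BY must precede ORDER BY

Fix: Move ORDER BY to the end, after GROUP BY

Corrected query:
SELECT major, AVG(gpa) AS a FROM students GROUP BY major ORDER BY a

Result:
major   | a     
--------+-------
CS      | 2.9575
History | 3.57  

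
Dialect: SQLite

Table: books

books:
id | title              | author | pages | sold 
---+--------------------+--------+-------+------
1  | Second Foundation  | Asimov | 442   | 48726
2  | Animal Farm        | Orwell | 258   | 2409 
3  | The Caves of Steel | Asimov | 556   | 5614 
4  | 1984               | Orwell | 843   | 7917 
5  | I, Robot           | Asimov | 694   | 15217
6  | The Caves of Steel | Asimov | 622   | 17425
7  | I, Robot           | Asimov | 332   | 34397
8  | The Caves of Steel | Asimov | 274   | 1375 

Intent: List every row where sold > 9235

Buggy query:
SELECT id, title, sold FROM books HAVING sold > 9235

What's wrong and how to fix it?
Bug: HAVING filters the output of aggregation, but this query has no GROUP BY and no aggregate functions, so SQLite rejects it (HAVING clause on a non-aggregate query); the condition here is per row

Fix: Use WHERE for row-level filtering

Corrected query:
SELECT id, title, sold FROM books WHERE sold > 9235

Result:
id | title              | sold 
---+--------------------+------
1  | Second Foundation  | 48726
5  | I, Robot           | 15217
6  | The Caves of Steel | 17425
7  | I, Robot           | 34397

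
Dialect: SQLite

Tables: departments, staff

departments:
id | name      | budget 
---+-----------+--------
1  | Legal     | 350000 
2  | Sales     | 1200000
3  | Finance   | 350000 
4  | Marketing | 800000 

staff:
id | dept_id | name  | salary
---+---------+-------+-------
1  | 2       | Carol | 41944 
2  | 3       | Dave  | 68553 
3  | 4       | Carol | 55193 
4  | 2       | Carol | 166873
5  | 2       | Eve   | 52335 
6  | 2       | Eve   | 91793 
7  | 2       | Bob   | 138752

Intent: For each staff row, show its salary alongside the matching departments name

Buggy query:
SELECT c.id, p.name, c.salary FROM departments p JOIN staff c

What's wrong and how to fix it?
Bug: Missing join condition: each staff row is matched to all departments rows instead of just its own

Fix: Add ON c.dept_id = p.id to the JOIN

Corrected query:
SELECT c.id, p.name, c.salary FROM departments p JOIN staff c ON c.dept_id = p.id

Result:
id | name      | salary
---+-----------+-------
1  | Sales     | 41944 
2  | Finance   | 68553 
3  | Marketing | 55193 
4  | Sales     | 166873
5  | Sales     | 52335 
6  | Sales     | 91793 
7  | Sales     | 138752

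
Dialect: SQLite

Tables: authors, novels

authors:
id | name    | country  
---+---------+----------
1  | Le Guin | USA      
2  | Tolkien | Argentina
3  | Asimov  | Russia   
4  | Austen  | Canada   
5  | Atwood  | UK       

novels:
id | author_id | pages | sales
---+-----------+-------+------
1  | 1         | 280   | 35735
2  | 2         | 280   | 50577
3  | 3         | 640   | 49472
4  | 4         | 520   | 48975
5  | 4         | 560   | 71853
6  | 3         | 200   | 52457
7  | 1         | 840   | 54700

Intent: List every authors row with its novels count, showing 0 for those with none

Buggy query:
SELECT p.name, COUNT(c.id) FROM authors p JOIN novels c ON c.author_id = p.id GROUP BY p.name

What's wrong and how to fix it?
Bug: INNER JOIN drops authors rows that have no matching novels rows

Fix: Switch to LEFT JOIN to retain unmatched parent rows

Corrected query:
SELECT p.name, COUNT(c.id) FROM authors p LEFT JOIN novels c ON c.author_id = p.id GROUP BY p.name

Result:
name    | COUNT(c.id)
--------+------------
Asimov  | 2          
Atwood  | 0          
Austen  | 2          
Le Guin | 2          
Tolkien | 1          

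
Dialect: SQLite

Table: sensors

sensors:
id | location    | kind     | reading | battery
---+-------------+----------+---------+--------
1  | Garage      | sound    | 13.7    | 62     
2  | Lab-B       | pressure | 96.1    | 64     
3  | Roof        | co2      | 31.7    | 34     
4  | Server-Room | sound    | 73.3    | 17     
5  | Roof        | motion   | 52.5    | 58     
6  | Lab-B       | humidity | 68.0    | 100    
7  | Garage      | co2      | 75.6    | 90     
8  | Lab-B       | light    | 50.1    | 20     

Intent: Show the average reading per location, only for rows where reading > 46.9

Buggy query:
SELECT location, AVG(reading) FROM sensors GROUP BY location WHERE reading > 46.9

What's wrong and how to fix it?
Bug: WHERE cannot follow GROUP BY

Fix: Move the WHERE clause before GROUP BY

Corrected query:
SELECT location, AVG(reading) FROM sensors WHERE reading > 46.9 GROUP BY location

Result:
location    | AVG(reading)
------------+-------------
Garage      | 75.6        
Lab-B       | 71.4        
Roof        | 52.5        
Server-Room | 73.3        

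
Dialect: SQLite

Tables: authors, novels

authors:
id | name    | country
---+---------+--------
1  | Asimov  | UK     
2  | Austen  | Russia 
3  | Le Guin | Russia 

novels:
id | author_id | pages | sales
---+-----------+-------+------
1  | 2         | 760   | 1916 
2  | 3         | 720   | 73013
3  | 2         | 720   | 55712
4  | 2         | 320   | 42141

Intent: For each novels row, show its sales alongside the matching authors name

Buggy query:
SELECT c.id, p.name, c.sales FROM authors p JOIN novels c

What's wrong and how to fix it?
Bug: JOIN with no ON clause produces a cartesian product; every novels row pairs with every authors row

Fix: Add ON c.author_id = p.id to the JOIN

Corrected query:
SELECT c.id, p.name, c.sales FROM authors p JOIN novels c ON c.author_id = p.id

Result:
id | name    | sales
---+---------+------
1  | Austen  | 1916 
2  | Le Guin | 73013
3  | Austen  | 55712
4  | Austen  | 42141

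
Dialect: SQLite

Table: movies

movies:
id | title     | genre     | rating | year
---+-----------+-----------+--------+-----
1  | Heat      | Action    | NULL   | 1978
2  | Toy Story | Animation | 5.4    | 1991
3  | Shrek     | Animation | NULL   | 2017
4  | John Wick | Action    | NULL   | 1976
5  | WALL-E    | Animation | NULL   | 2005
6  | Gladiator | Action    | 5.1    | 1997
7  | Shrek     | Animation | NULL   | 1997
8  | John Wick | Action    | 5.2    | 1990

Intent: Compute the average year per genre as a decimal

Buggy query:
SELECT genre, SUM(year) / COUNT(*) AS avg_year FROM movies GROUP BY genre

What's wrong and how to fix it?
Bug: SUM(year) and COUNT(*) are both integers; the division truncates the fractional part

Fix: Cast one side to REAL so the division keeps the fractional part

Corrected query:
SELECT genre, SUM(year) * 1.0 / COUNT(*) AS avg_year FROM movies GROUP BY genre

Result:
genre     | avg_year
----------+---------
Action    | 1985.25 
Animation | 2002.5  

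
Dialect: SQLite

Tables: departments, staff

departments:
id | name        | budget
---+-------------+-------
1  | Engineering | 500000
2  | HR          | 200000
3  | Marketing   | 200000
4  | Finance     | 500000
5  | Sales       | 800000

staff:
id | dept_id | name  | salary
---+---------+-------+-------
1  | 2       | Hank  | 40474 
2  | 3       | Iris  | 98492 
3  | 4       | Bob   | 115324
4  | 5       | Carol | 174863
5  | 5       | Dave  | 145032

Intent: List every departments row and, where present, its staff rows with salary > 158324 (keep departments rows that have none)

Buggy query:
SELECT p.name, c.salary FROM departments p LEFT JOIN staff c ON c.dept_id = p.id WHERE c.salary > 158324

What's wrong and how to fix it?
Bug: A WHERE condition on the right-hand table after LEFT JOIN drops unmatched parents

Fix: Put 'c.salary > 158324' in the JOIN's ON clause instead of WHERE

Corrected query:
SELECT p.name, c.salary FROM departments p LEFT JOIN staff c ON c.dept_id = p.id AND c.salary > 158324

Result:
name        | salary
------------+-------
Engineering | NULL  
HR          | NULL  
Marketing   | NULL  
Finance     | NULL  
Sales       | 174863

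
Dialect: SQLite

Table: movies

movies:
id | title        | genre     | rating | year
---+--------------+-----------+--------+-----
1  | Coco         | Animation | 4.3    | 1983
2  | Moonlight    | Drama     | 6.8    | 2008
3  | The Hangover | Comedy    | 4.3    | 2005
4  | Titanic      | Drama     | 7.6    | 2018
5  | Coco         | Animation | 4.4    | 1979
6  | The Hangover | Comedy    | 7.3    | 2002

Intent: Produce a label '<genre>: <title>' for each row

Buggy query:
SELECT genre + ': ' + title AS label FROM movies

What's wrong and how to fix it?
Bug: '+' is numeric addition; on text columns SQLite converts them to 0 instead of concatenating

Fix: Use the || operator for string concatenation

Corrected query:
SELECT genre || ': ' || title AS label FROM movies

Result:
label               
--------------------
Animation: Coco     
Drama: Moonlight    
Comedy: The Hangover
Drama: Titanic      
Animation: Coco     
Comedy: The Hangover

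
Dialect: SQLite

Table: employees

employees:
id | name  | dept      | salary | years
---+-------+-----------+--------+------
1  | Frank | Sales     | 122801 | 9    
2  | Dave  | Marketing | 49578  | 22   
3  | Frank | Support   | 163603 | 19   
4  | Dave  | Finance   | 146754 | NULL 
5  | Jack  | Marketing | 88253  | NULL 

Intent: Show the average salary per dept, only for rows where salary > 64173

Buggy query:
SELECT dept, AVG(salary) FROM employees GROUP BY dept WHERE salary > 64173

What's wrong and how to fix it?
Bug: WHERE cannot follow GROUP BY

Fix: Place WHERE between FROM and GROUP BY

Corrected query:
SELECT dept, AVG(salary) FROM employees WHERE salary > 64173 GROUP BY dept

Result:
dept      | AVG(salary)
----------+------------
Finance   | 146754     
Marketing | 88253      
Sales     | 122801     
Support   | 163603     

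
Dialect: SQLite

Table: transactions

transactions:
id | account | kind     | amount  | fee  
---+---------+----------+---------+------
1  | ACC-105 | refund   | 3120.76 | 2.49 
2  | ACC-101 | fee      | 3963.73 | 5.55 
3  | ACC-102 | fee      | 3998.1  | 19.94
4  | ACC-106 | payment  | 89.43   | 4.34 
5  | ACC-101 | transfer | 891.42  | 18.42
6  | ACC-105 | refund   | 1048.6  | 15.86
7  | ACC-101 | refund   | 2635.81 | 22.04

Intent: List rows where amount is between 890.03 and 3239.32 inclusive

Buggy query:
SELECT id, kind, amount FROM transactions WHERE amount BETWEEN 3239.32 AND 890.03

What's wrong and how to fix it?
Bug: BETWEEN expects the lower bound first; with 3239.32 AND 890.03 the range is empty

Fix: Write BETWEEN 890.03 AND 3239.32

Corrected query:
SELECT id, kind, amount FROM transactions WHERE amount BETWEEN 890.03 AND 3239.32

Result:
id | kind     | amount 
---+----------+--------
1  | refund   | 3120.76
5  | transfer | 891.42 
6  | refund   | 1048.6 
7  | refund   | 2635.81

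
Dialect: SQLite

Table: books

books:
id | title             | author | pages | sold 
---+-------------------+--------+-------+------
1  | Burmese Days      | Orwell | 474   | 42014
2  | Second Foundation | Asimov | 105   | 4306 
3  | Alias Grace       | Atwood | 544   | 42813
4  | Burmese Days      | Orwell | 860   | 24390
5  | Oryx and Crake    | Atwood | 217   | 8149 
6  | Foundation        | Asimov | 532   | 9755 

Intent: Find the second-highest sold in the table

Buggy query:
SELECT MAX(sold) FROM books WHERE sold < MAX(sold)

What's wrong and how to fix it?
Bug: MAX(sold) on the right of the comparison is an aggregate-in-WHERE error

Fix: Compute the overall MAX in a subquery, then take MAX of rows below it

Corrected query:
SELECT MAX(sold) FROM books WHERE sold < (SELECT MAX(sold) FROM books)

Result:
MAX(sold)
---------
42014    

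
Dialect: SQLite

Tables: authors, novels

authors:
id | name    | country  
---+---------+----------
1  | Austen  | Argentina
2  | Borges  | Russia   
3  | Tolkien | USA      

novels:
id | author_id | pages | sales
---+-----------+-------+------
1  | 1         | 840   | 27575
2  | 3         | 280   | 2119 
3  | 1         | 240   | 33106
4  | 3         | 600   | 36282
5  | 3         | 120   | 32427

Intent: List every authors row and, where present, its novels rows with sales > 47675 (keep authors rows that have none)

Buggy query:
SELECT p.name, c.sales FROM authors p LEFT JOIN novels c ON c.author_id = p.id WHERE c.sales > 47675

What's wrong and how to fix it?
Bug: Filtering c.sales in WHERE discards the NULL rows produced by LEFT JOIN, turning it into an inner join

Fix: Move the right-table condition into the ON clause so unmatched parents are kept

Corrected query:
SELECT p.name, c.sales FROM authors p LEFT JOIN novels c ON c.author_id = p.id AND c.sales > 47675

Result:
name    | sales
--------+------
Austen  | NULL 
Borges  | NULL 
Tolkien | NULL 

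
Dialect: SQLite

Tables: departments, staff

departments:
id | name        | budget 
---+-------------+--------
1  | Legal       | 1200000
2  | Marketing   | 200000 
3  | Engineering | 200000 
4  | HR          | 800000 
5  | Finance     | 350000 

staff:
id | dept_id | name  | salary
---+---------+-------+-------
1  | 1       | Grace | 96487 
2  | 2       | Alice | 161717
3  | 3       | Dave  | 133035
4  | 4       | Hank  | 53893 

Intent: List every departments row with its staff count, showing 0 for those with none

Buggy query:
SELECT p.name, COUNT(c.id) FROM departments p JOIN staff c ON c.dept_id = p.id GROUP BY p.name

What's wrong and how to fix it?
Bug: INNER JOIN drops departments rows that have no matching staff rows

Fix: Switch to LEFT JOIN to retain unmatched parent rows

Corrected query:
SELECT p.name, COUNT(c.id) FROM departments p LEFT JOIN staff c ON c.dept_id = p.id GROUP BY p.name

Result:
name        | COUNT(c.id)
------------+------------
Engineering | 1          
Finance     | 0          
HR          | 1          
Legal       | 1          
Marketing   | 1          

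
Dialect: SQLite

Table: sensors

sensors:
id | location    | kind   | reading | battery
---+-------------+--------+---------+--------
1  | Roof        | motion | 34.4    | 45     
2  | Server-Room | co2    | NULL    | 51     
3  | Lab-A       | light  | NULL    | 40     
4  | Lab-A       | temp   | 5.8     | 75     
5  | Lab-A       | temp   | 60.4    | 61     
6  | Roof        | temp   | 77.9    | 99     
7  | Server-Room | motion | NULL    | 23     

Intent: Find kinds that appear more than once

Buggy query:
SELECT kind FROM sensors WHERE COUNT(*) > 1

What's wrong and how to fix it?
Bug: COUNT(*) is an aggregate and cannot be used in WHERE

Fix: Group first, then use HAVING for the count condition

Corrected query:
SELECT kind FROM sensors GROUP BY kind HAVING COUNT(*) > 1

Result:
kind  
------
motion
temp  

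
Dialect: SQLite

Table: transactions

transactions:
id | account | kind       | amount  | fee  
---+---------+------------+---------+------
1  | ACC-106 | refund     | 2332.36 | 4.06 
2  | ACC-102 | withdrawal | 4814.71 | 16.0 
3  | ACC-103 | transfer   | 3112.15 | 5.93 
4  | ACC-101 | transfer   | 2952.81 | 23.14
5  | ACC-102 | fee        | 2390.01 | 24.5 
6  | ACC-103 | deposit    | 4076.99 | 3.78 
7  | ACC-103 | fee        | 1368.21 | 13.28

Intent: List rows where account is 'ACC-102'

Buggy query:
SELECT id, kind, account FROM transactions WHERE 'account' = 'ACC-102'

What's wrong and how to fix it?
Bug: 'account' in single quotes is a string literal, not the column; the comparison is literal-vs-literal and never true

Fix: Remove the quotes around the column name (or use double quotes for an identifier)

Corrected query:
SELECT id, kind, account FROM transactions WHERE account = 'ACC-102'

Result:
id | kind       | account
---+------------+--------
2  | withdrawal | ACC-102
5  | fee        | ACC-102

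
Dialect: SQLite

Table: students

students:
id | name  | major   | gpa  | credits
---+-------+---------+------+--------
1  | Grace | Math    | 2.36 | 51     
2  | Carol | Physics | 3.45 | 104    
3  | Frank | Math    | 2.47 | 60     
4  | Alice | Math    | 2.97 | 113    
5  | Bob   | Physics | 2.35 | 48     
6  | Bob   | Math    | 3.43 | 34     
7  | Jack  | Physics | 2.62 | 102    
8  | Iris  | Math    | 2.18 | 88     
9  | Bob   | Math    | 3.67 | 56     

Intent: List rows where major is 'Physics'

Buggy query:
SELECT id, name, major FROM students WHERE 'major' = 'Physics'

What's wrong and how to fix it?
Bug: 'major' in single quotes is a string literal, not the column; the comparison is literal-vs-literal and never true

Fix: Remove the quotes around the column name (or use double quotes for an identifier)

Corrected query:
SELECT id, name, major FROM students WHERE major = 'Physics'

Result:
id | name  | major  
---+-------+--------
2  | Carol | Physics
5  | Bob   | Physics
7  | Jack  | Physics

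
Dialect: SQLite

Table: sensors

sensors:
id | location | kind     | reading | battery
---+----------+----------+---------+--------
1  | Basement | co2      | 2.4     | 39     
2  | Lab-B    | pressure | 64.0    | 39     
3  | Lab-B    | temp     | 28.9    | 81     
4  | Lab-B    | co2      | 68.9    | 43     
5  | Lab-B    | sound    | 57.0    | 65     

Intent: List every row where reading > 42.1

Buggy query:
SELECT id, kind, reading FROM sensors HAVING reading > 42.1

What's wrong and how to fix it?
Bug: This is a non-aggregate query (no GROUP BY, no aggregates), so in SQLite the HAVING clause is invalid here; a row-level condition belongs in WHERE

Fix: Use WHERE for row-level filtering

Corrected query:
SELECT id, kind, reading FROM sensors WHERE reading > 42.1

Result:
id | kind     | reading
---+----------+--------
2  | pressure | 64     
4  | co2      | 68.9   
5  | sound    | 57     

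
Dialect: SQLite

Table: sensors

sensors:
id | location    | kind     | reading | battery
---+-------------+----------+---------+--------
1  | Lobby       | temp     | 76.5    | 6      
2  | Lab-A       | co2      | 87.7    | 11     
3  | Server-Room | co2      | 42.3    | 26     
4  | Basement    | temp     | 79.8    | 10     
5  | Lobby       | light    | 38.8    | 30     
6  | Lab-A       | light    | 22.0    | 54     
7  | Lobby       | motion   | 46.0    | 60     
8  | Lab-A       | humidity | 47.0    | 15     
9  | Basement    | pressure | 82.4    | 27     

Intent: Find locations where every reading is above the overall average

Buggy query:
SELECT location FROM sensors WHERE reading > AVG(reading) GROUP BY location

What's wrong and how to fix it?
Bug: AVG() is an aggregate; it can't sit directly in WHERE

Fix: Use a subquery for AVG and a HAVING MIN(...) filter so the condition holds for every row in the group

Corrected query:
SELECT location FROM sensors GROUP BY location HAVING MIN(reading) > (SELECT AVG(reading) FROM sensors)

Result:
location
--------
Basement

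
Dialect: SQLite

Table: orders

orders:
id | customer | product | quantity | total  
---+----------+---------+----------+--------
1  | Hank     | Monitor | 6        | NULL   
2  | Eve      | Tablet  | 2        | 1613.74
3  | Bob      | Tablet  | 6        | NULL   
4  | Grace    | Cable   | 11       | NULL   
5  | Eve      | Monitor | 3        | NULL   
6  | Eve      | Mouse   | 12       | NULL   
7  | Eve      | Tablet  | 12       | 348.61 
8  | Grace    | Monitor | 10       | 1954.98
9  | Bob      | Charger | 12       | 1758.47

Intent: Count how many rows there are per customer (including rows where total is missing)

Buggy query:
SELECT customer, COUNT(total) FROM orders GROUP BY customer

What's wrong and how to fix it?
Bug: COUNT(total) skips NULLs, so groups with missing total are undercounted

Fix: Replace COUNT(total) with COUNT(*)

Corrected query:
SELECT customer, COUNT(*) FROM orders GROUP BY customer

Result:
customer | COUNT(*)
---------+---------
Bob      | 2       
Eve      | 4       
Grace    | 2       
Hank     | 1       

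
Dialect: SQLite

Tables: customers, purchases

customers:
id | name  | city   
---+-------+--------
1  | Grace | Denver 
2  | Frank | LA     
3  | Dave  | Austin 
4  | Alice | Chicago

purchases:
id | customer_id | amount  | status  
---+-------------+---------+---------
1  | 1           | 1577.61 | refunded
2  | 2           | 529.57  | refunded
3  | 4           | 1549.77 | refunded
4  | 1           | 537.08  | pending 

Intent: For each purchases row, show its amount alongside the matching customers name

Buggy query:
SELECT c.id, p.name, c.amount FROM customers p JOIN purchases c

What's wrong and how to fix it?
Bug: Missing join condition: each purchases row is matched to all customers rows instead of just its own

Fix: Add ON c.customer_id = p.id to the JOIN

Corrected query:
SELECT c.id, p.name, c.amount FROM customers p JOIN purchases c ON c.customer_id = p.id

Result:
id | name  | amount 
---+-------+--------
1  | Grace | 1577.61
2  | Frank | 529.57 
3  | Alice | 1549.77
4  | Grace | 537.08 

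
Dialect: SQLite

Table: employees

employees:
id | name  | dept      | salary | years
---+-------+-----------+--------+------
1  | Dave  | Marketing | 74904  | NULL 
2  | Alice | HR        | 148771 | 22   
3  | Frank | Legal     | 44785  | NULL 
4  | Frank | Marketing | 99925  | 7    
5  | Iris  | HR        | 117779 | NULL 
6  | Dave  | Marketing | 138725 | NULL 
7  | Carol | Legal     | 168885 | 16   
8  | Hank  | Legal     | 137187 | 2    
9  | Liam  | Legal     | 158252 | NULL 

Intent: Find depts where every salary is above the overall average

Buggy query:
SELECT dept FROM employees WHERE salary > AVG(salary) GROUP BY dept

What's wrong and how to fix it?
Bug: WHERE evaluates per row before aggregation, so AVG() is unavailable

Fix: Use a subquery for AVG and a HAVING MIN(...) filter so the condition holds for every row in the group

Corrected query:
SELECT dept FROM employees GROUP BY dept HAVING MIN(salary) > (SELECT AVG(salary) FROM employees)

Result:
(no rows)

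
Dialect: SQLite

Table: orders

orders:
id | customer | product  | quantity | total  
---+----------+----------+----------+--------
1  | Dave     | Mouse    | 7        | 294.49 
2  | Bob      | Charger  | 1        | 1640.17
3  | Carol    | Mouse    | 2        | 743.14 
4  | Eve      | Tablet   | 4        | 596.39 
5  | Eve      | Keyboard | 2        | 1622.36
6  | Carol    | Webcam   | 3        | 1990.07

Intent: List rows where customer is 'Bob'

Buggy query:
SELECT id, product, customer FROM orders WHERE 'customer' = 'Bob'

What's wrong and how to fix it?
Bug: Single quotes denote string literals in SQL; the column name is being compared as a constant string

Fix: Reference the column as customer without single quotes

Corrected query:
SELECT id, product, customer FROM orders WHERE customer = 'Bob'

Result:
id | product | customer
---+---------+---------
2  | Charger | Bob     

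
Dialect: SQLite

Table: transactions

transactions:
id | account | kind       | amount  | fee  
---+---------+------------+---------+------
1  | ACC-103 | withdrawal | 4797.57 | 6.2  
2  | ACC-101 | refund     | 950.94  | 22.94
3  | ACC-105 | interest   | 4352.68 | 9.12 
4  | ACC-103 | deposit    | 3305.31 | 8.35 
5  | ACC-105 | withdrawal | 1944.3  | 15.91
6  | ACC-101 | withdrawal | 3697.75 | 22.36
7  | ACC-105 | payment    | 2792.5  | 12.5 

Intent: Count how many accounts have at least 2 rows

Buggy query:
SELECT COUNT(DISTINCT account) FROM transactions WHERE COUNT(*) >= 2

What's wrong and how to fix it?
Bug: COUNT(*) cannot appear in WHERE; the per-group count doesn't exist yet

Fix: Use a subquery that GROUPs and filters with HAVING, then count its rows

Corrected query:
SELECT COUNT(*) FROM (SELECT account FROM transactions GROUP BY account HAVING COUNT(*) >= 2)

Result:
COUNT(*)
--------
3       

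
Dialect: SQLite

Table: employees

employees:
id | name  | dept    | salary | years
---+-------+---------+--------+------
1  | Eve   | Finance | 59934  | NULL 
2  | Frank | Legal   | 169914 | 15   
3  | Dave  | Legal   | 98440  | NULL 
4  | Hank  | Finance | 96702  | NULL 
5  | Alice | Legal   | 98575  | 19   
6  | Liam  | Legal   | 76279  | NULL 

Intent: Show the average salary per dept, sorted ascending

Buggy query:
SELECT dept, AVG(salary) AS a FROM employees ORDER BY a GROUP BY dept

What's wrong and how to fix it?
Bug: GROUP BY must precede ORDER BY

Fix: Reorder: SELECT … FROM … GROUP BY … ORDER BY …

Corrected query:
SELECT dept, AVG(salary) AS a FROM employees GROUP BY dept ORDER BY a

Result:
dept    | a     
--------+-------
Finance | 78318 
Legal   | 110802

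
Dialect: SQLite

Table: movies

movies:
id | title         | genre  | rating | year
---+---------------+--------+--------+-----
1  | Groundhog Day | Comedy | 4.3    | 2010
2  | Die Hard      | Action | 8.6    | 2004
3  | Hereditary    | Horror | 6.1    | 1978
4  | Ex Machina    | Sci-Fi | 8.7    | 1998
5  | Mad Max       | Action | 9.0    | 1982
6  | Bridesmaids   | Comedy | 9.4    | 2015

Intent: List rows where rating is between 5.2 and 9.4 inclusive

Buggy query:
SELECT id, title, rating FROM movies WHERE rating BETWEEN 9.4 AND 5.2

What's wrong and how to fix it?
Bug: BETWEEN expects the lower bound first; with 9.4 AND 5.2 the range is empty

Fix: Swap the bounds so the smaller value comes first

Corrected query:
SELECT id, title, rating FROM movies WHERE rating BETWEEN 5.2 AND 9.4

Result:
id | title       | rating
---+-------------+-------
2  | Die Hard    | 8.6   
3  | Hereditary  | 6.1   
4  | Ex Machina  | 8.7   
5  | Mad Max     | 9     
6  | Bridesmaids | 9.4   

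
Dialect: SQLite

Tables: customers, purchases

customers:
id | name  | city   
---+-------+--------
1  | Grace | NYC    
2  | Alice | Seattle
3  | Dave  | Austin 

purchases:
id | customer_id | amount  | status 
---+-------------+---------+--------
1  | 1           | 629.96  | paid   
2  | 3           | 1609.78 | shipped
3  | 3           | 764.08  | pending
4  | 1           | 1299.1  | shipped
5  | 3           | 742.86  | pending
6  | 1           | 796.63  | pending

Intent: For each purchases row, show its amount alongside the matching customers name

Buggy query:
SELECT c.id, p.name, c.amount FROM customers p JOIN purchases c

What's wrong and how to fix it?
Bug: Missing join condition: each purchases row is matched to all customers rows instead of just its own

Fix: Add ON c.customer_id = p.id to the JOIN

Corrected query:
SELECT c.id, p.name, c.amount FROM customers p JOIN purchases c ON c.customer_id = p.id

Result:
id | name  | amount 
---+-------+--------
1  | Grace | 629.96 
2  | Dave  | 1609.78
3  | Dave  | 764.08 
4  | Grace | 1299.1 
5  | Dave  | 742.86 
6  | Grace | 796.63 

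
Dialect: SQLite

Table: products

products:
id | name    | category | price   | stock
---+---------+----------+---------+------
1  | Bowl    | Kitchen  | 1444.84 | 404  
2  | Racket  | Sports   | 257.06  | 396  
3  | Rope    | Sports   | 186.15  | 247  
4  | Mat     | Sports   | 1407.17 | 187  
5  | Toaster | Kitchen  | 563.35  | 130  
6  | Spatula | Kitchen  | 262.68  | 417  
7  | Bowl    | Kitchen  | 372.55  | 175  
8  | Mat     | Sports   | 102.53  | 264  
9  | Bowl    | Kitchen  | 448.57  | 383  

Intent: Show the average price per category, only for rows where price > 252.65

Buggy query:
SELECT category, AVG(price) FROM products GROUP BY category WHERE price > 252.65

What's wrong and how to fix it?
Bug: Row-level WHERE must come before GROUP BY in the clause order

Fix: Place WHERE between FROM and GROUP BY

Corrected query:
SELECT category, AVG(price) FROM products WHERE price > 252.65 GROUP BY category

Result:
category | AVG(price)
---------+-----------
Kitchen  | 618.398   
Sports   | 832.115   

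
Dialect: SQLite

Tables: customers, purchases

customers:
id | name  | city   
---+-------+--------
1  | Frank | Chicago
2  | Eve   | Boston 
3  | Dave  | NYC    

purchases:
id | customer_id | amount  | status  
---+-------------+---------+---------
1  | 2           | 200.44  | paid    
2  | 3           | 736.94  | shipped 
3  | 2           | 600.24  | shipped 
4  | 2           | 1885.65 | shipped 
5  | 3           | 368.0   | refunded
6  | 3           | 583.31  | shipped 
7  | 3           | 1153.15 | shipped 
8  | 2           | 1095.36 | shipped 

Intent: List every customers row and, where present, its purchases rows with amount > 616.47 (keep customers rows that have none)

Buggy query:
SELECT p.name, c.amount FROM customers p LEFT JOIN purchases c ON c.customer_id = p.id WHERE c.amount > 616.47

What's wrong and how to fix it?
Bug: Filtering c.amount in WHERE discards the NULL rows produced by LEFT JOIN, turning it into an inner join

Fix: Put 'c.amount > 616.47' in the JOIN's ON clause instead of WHERE

Corrected query:
SELECT p.name, c.amount FROM customers p LEFT JOIN purchases c ON c.customer_id = p.id AND c.amount > 616.47

Result:
name  | amount 
------+--------
Frank | NULL   
Eve   | 1095.36
Eve   | 1885.65
Dave  | 736.94 
Dave  | 1153.15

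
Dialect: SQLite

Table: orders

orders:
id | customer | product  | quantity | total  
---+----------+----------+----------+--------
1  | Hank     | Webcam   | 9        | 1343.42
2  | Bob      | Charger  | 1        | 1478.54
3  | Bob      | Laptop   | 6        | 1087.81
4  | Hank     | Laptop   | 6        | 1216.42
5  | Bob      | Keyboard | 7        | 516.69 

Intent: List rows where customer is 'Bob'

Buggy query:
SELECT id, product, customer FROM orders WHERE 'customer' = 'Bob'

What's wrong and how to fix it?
Bug: Single quotes denote string literals in SQL; the column name is being compared as a constant string

Fix: Reference the column as customer without single quotes

Corrected query:
SELECT id, product, customer FROM orders WHERE customer = 'Bob'

Result:
id | product  | customer
---+----------+---------
2  | Charger  | Bob     
3  | Laptop   | Bob     
5  | Keyboard | Bob     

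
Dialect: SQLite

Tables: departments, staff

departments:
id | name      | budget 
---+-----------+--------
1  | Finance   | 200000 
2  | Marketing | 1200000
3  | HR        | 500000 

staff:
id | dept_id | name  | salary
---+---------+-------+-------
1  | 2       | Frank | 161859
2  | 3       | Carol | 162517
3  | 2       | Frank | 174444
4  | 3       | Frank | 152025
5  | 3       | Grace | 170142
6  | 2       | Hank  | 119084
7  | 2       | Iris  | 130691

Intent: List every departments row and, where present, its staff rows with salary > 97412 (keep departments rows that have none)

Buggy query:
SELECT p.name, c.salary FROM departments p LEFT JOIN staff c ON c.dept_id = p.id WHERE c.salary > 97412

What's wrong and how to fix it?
Bug: Filtering c.salary in WHERE discards the NULL rows produced by LEFT JOIN, turning it into an inner join

Fix: Move the right-table condition into the ON clause so unmatched parents are kept

Corrected query:
SELECT p.name, c.salary FROM departments p LEFT JOIN staff c ON c.dept_id = p.id AND c.salary > 97412

Result:
name      | salary
----------+-------
Finance   | NULL  
Marketing | 119084
Marketing | 130691
Marketing | 161859
Marketing | 174444
HR        | 152025
HR        | 162517
HR        | 170142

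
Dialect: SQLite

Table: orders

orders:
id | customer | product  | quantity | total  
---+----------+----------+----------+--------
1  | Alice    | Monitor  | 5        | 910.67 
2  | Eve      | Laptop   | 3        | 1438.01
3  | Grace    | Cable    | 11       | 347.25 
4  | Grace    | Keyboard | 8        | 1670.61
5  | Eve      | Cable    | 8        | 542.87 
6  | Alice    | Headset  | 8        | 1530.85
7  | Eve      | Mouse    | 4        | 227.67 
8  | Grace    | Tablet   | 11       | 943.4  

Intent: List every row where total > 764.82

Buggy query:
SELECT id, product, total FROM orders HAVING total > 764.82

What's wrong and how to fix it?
Bug: HAVING filters the output of aggregation, but this query has no GROUP BY and no aggregate functions, so SQLite rejects it (HAVING clause on a non-aggregate query); the condition here is per row

Fix: Replace HAVING with WHERE since the condition applies to individual rows

Corrected query:
SELECT id, product, total FROM orders WHERE total > 764.82

Result:
id | product  | total  
---+----------+--------
1  | Monitor  | 910.67 
2  | Laptop   | 1438.01
4  | Keyboard | 1670.61
6  | Headset  | 1530.85
8  | Tablet   | 943.4  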